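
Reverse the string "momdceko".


Input: momdceko
Reading characters right to left:
  Position 7: 'o'
  Position 6: 'k'
  Position 5: 'e'
  Position 4: 'c'
  Position 3: 'd'
  Position 2: 'm'
  Position 1: 'o'
  Position 0: 'm'
Reversed: okecdmom

okecdmom


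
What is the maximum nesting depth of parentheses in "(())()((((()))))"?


Input: "(())()((((()))))"
Tracking depth:
  Position 0 '(': depth becomes 1
  Position 1 '(': depth becomes 2
  Position 2 ')': depth becomes 1
  Position 3 ')': depth becomes 0
  Position 4 '(': depth becomes 1
  Position 5 ')': depth becomes 0
  Position 6 '(': depth becomes 1
  Position 7 '(': depth becomes 2
  Position 8 '(': depth becomes 3
  Position 9 '(': depth becomes 4
  Position 10 '(': depth becomes 5
  Position 11 ')': depth becomes 4
  Position 12 ')': depth becomes 3
  Position 13 ')': depth becomes 2
  Position 14 ')': depth becomes 1
  Position 15 ')': depth becomes 0
Maximum depth reached: 5

5


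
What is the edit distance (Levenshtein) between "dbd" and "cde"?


Computing edit distance: "dbd" -> "cde"
DP table:
           c    d    e
      0    1    2    3
  d   1    1    1    2
  b   2    2    2    2
  d   3    3    2    3
Edit distance = dp[3][3] = 3

3


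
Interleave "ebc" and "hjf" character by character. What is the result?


Interleaving "ebc" and "hjf":
  Position 0: 'e' from first, 'h' from second => "eh"
  Position 1: 'b' from first, 'j' from second => "bj"
  Position 2: 'c' from first, 'f' from second => "cf"
Result: ehbjcf

ehbjcf


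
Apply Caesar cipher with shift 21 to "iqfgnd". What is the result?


Caesar cipher: shift "iqfgnd" by 21
  'i' (pos 8) + 21 = pos 3 = 'd'
  'q' (pos 16) + 21 = pos 11 = 'l'
  'f' (pos 5) + 21 = pos 0 = 'a'
  'g' (pos 6) + 21 = pos 1 = 'b'
  'n' (pos 13) + 21 = pos 8 = 'i'
  'd' (pos 3) + 21 = pos 24 = 'y'
Result: dlabiy

dlabiy


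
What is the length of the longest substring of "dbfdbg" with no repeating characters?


Input: "dbfdbg"
Sliding window (track last position of each char):
  Position 0 ('d'): window [0,0] length 1 -- new best
  Position 1 ('b'): window [0,1] length 2 -- new best
  Position 2 ('f'): window [0,2] length 3 -- new best
  Position 3 ('d'): repeat (last at 0), move window start to 1
  Position 3 ('d'): window [1,3] length 3
  Position 4 ('b'): repeat (last at 1), move window start to 2
  Position 4 ('b'): window [2,4] length 3
  Position 5 ('g'): window [2,5] length 4 -- new best
Longest substring with no repeats: "fdbg" with length 4

4


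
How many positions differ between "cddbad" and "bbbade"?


Comparing "cddbad" and "bbbade" position by position:
  Position 0: 'c' vs 'b' => DIFFER
  Position 1: 'd' vs 'b' => DIFFER
  Position 2: 'd' vs 'b' => DIFFER
  Position 3: 'b' vs 'a' => DIFFER
  Position 4: 'a' vs 'd' => DIFFER
  Position 5: 'd' vs 'e' => DIFFER
Positions that differ: 6

6


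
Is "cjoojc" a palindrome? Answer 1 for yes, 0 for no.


Input: cjoojc
Reversed: cjoojc
  Compare pos 0 ('c') with pos 5 ('c'): match
  Compare pos 1 ('j') with pos 4 ('j'): match
  Compare pos 2 ('o') with pos 3 ('o'): match
Result: palindrome

1


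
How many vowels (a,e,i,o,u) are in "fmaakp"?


Input: fmaakp
Checking each character:
  'f' at position 0: consonant
  'm' at position 1: consonant
  'a' at position 2: vowel (running total: 1)
  'a' at position 3: vowel (running total: 2)
  'k' at position 4: consonant
  'p' at position 5: consonant
Total vowels: 2

2


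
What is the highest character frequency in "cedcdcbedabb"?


Input: cedcdcbedabb
Character counts:
  'a': 1
  'b': 3
  'c': 3
  'd': 3
  'e': 2
Maximum frequency: 3

3


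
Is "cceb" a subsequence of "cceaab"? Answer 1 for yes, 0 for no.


Check if "cceb" is a subsequence of "cceaab"
Greedy scan:
  Position 0 ('c'): matches sub[0] = 'c'
  Position 1 ('c'): matches sub[1] = 'c'
  Position 2 ('e'): matches sub[2] = 'e'
  Position 3 ('a'): no match needed
  Position 4 ('a'): no match needed
  Position 5 ('b'): matches sub[3] = 'b'
All 4 characters matched => is a subsequence

1


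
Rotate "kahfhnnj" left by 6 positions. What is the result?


Input: "kahfhnnj", rotate left by 6
First 6 characters: "kahfhn"
Remaining characters: "nj"
Concatenate remaining + first: "nj" + "kahfhn" = "njkahfhn"

njkahfhn


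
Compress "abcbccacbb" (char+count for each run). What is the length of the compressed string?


Input: abcbccacbb
Runs:
  'a' x 1 => "a1"
  'b' x 1 => "b1"
  'c' x 1 => "c1"
  'b' x 1 => "b1"
  'c' x 2 => "c2"
  'a' x 1 => "a1"
  'c' x 1 => "c1"
  'b' x 2 => "b2"
Compressed: "a1b1c1b1c2a1c1b2"
Compressed length: 16

16


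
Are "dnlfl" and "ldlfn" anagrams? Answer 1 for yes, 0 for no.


Strings: "dnlfl", "ldlfn"
Sorted first:  dflln
Sorted second: dflln
Sorted forms match => anagrams

1


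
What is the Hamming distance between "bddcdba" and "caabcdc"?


Comparing "bddcdba" and "caabcdc" position by position:
  Position 0: 'b' vs 'c' => differ
  Position 1: 'd' vs 'a' => differ
  Position 2: 'd' vs 'a' => differ
  Position 3: 'c' vs 'b' => differ
  Position 4: 'd' vs 'c' => differ
  Position 5: 'b' vs 'd' => differ
  Position 6: 'a' vs 'c' => differ
Total differences (Hamming distance): 7

7


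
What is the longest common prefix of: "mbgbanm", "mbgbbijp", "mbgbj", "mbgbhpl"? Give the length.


Words: mbgbanm, mbgbbijp, mbgbj, mbgbhpl
  Position 0: all 'm' => match
  Position 1: all 'b' => match
  Position 2: all 'g' => match
  Position 3: all 'b' => match
  Position 4: ('a', 'b', 'j', 'h') => mismatch, stop
LCP = "mbgb" (length 4)

4


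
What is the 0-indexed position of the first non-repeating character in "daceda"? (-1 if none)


Input: daceda
Character frequencies:
  'a': 2
  'c': 1
  'd': 2
  'e': 1
Scanning left to right for freq == 1:
  Position 0 ('d'): freq=2, skip
  Position 1 ('a'): freq=2, skip
  Position 2 ('c'): unique! => answer = 2

2


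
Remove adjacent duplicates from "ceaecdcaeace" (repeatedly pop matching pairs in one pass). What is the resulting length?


Input: ceaecdcaeace
Stack-based adjacent duplicate removal:
  Read 'c': push. Stack: c
  Read 'e': push. Stack: ce
  Read 'a': push. Stack: cea
  Read 'e': push. Stack: ceae
  Read 'c': push. Stack: ceaec
  Read 'd': push. Stack: ceaecd
  Read 'c': push. Stack: ceaecdc
  Read 'a': push. Stack: ceaecdca
  Read 'e': push. Stack: ceaecdcae
  Read 'a': push. Stack: ceaecdcaea
  Read 'c': push. Stack: ceaecdcaeac
  Read 'e': push. Stack: ceaecdcaeace
Final stack: "ceaecdcaeace" (length 12)

12


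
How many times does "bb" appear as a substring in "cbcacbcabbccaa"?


Searching for "bb" in "cbcacbcabbccaa"
Scanning each position:
  Position 0: "cb" => no
  Position 1: "bc" => no
  Position 2: "ca" => no
  Position 3: "ac" => no
  Position 4: "cb" => no
  Position 5: "bc" => no
  Position 6: "ca" => no
  Position 7: "ab" => no
  Position 8: "bb" => MATCH
  Position 9: "bc" => no
  Position 10: "cc" => no
  Position 11: "ca" => no
  Position 12: "aa" => no
Total occurrences: 1

1


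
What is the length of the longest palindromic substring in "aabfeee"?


Input: "aabfeee"
Checking substrings for palindromes:
  [4:7] "eee" (len 3) => palindrome
  [0:2] "aa" (len 2) => palindrome
  [4:6] "ee" (len 2) => palindrome
  [5:7] "ee" (len 2) => palindrome
Longest palindromic substring: "eee" with length 3

3


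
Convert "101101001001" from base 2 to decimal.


Input: "101101001001" in base 2
Positional expansion:
  Digit '1' (value 1) x 2^11 = 2048
  Digit '0' (value 0) x 2^10 = 0
  Digit '1' (value 1) x 2^9 = 512
  Digit '1' (value 1) x 2^8 = 256
  Digit '0' (value 0) x 2^7 = 0
  Digit '1' (value 1) x 2^6 = 64
  Digit '0' (value 0) x 2^5 = 0
  Digit '0' (value 0) x 2^4 = 0
  Digit '1' (value 1) x 2^3 = 8
  Digit '0' (value 0) x 2^2 = 0
  Digit '0' (value 0) x 2^1 = 0
  Digit '1' (value 1) x 2^0 = 1
Sum = 2889

2889


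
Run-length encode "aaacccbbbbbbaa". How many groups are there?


Input: aaacccbbbbbbaa
Scanning for consecutive runs:
  Group 1: 'a' x 3 (positions 0-2)
  Group 2: 'c' x 3 (positions 3-5)
  Group 3: 'b' x 6 (positions 6-11)
  Group 4: 'a' x 2 (positions 12-13)
Total groups: 4

4


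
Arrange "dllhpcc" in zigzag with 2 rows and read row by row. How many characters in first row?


Zigzag "dllhpcc" into 2 rows:
Placing characters:
  'd' => row 0
  'l' => row 1
  'l' => row 0
  'h' => row 1
  'p' => row 0
  'c' => row 1
  'c' => row 0
Rows:
  Row 0: "dlpc"
  Row 1: "lhc"
First row length: 4

4


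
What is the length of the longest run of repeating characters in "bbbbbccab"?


Input: "bbbbbccab"
Scanning for longest run:
  Position 1 ('b'): continues run of 'b', length=2
  Position 2 ('b'): continues run of 'b', length=3
  Position 3 ('b'): continues run of 'b', length=4
  Position 4 ('b'): continues run of 'b', length=5
  Position 5 ('c'): new char, reset run to 1
  Position 6 ('c'): continues run of 'c', length=2
  Position 7 ('a'): new char, reset run to 1
  Position 8 ('b'): new char, reset run to 1
Longest run: 'b' with length 5

5


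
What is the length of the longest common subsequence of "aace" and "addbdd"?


LCS of "aace" and "addbdd"
DP table:
           a    d    d    b    d    d
      0    0    0    0    0    0    0
  a   0    1    1    1    1    1    1
  a   0    1    1    1    1    1    1
  c   0    1    1    1    1    1    1
  e   0    1    1    1    1    1    1
LCS length = dp[4][6] = 1

1


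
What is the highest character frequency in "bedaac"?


Input: bedaac
Character counts:
  'a': 2
  'b': 1
  'c': 1
  'd': 1
  'e': 1
Maximum frequency: 2

2


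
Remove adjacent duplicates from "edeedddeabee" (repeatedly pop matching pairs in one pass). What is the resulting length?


Input: edeedddeabee
Stack-based adjacent duplicate removal:
  Read 'e': push. Stack: e
  Read 'd': push. Stack: ed
  Read 'e': push. Stack: ede
  Read 'e': matches stack top 'e' => pop. Stack: ed
  Read 'd': matches stack top 'd' => pop. Stack: e
  Read 'd': push. Stack: ed
  Read 'd': matches stack top 'd' => pop. Stack: e
  Read 'e': matches stack top 'e' => pop. Stack: (empty)
  Read 'a': push. Stack: a
  Read 'b': push. Stack: ab
  Read 'e': push. Stack: abe
  Read 'e': matches stack top 'e' => pop. Stack: ab
Final stack: "ab" (length 2)

2


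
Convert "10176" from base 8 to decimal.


Input: "10176" in base 8
Positional expansion:
  Digit '1' (value 1) x 8^4 = 4096
  Digit '0' (value 0) x 8^3 = 0
  Digit '1' (value 1) x 8^2 = 64
  Digit '7' (value 7) x 8^1 = 56
  Digit '6' (value 6) x 8^0 = 6
Sum = 4222

4222


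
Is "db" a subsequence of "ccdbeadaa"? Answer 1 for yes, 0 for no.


Check if "db" is a subsequence of "ccdbeadaa"
Greedy scan:
  Position 0 ('c'): no match needed
  Position 1 ('c'): no match needed
  Position 2 ('d'): matches sub[0] = 'd'
  Position 3 ('b'): matches sub[1] = 'b'
  Position 4 ('e'): no match needed
  Position 5 ('a'): no match needed
  Position 6 ('d'): no match needed
  Position 7 ('a'): no match needed
  Position 8 ('a'): no match needed
All 2 characters matched => is a subsequence

1


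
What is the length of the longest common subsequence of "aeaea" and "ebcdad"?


LCS of "aeaea" and "ebcdad"
DP table:
           e    b    c    d    a    d
      0    0    0    0    0    0    0
  a   0    0    0    0    0    1    1
  e   0    1    1    1    1    1    1
  a   0    1    1    1    1    2    2
  e   0    1    1    1    1    2    2
  a   0    1    1    1    1    2    2
LCS length = dp[5][6] = 2

2


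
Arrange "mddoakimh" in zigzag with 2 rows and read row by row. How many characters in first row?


Zigzag "mddoakimh" into 2 rows:
Placing characters:
  'm' => row 0
  'd' => row 1
  'd' => row 0
  'o' => row 1
  'a' => row 0
  'k' => row 1
  'i' => row 0
  'm' => row 1
  'h' => row 0
Rows:
  Row 0: "mdaih"
  Row 1: "dokm"
First row length: 5

5


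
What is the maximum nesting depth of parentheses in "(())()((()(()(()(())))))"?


Input: "(())()((()(()(()(())))))"
Tracking depth:
  Position 0 '(': depth becomes 1
  Position 1 '(': depth becomes 2
  Position 2 ')': depth becomes 1
  Position 3 ')': depth becomes 0
  Position 4 '(': depth becomes 1
  Position 5 ')': depth becomes 0
  Position 6 '(': depth becomes 1
  Position 7 '(': depth becomes 2
  Position 8 '(': depth becomes 3
  Position 9 ')': depth becomes 2
  Position 10 '(': depth becomes 3
  Position 11 '(': depth becomes 4
  Position 12 ')': depth becomes 3
  Position 13 '(': depth becomes 4
  Position 14 '(': depth becomes 5
  Position 15 ')': depth becomes 4
  Position 16 '(': depth becomes 5
  Position 17 '(': depth becomes 6
  Position 18 ')': depth becomes 5
  Position 19 ')': depth becomes 4
  Position 20 ')': depth becomes 3
  Position 21 ')': depth becomes 2
  Position 22 ')': depth becomes 1
  Position 23 ')': depth becomes 0
Maximum depth reached: 6

6


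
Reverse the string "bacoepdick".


Input: bacoepdick
Reading characters right to left:
  Position 9: 'k'
  Position 8: 'c'
  Position 7: 'i'
  Position 6: 'd'
  Position 5: 'p'
  Position 4: 'e'
  Position 3: 'o'
  Position 2: 'c'
  Position 1: 'a'
  Position 0: 'b'
Reversed: kcidpeocab

kcidpeocab


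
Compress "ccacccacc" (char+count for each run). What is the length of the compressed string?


Input: ccacccacc
Runs:
  'c' x 2 => "c2"
  'a' x 1 => "a1"
  'c' x 3 => "c3"
  'a' x 1 => "a1"
  'c' x 2 => "c2"
Compressed: "c2a1c3a1c2"
Compressed length: 10

10


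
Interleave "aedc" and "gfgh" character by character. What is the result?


Interleaving "aedc" and "gfgh":
  Position 0: 'a' from first, 'g' from second => "ag"
  Position 1: 'e' from first, 'f' from second => "ef"
  Position 2: 'd' from first, 'g' from second => "dg"
  Position 3: 'c' from first, 'h' from second => "ch"
Result: agefdgch

agefdgch


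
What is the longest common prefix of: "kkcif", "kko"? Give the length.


Words: kkcif, kko
  Position 0: all 'k' => match
  Position 1: all 'k' => match
  Position 2: ('c', 'o') => mismatch, stop
LCP = "kk" (length 2)

2


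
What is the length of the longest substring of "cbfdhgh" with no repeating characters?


Input: "cbfdhgh"
Sliding window (track last position of each char):
  Position 0 ('c'): window [0,0] length 1 -- new best
  Position 1 ('b'): window [0,1] length 2 -- new best
  Position 2 ('f'): window [0,2] length 3 -- new best
  Position 3 ('d'): window [0,3] length 4 -- new best
  Position 4 ('h'): window [0,4] length 5 -- new best
  Position 5 ('g'): window [0,5] length 6 -- new best
  Position 6 ('h'): repeat (last at 4), move window start to 5
  Position 6 ('h'): window [5,6] length 2
Longest substring with no repeats: "cbfdhg" with length 6

6


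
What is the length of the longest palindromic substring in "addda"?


Input: "addda"
Checking substrings for palindromes:
  [0:5] "addda" (len 5) => palindrome
  [1:4] "ddd" (len 3) => palindrome
  [1:3] "dd" (len 2) => palindrome
  [2:4] "dd" (len 2) => palindrome
Longest palindromic substring: "addda" with length 5

5


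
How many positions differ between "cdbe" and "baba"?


Comparing "cdbe" and "baba" position by position:
  Position 0: 'c' vs 'b' => DIFFER
  Position 1: 'd' vs 'a' => DIFFER
  Position 2: 'b' vs 'b' => same
  Position 3: 'e' vs 'a' => DIFFER
Positions that differ: 3

3


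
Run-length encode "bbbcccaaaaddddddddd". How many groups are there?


Input: bbbcccaaaaddddddddd
Scanning for consecutive runs:
  Group 1: 'b' x 3 (positions 0-2)
  Group 2: 'c' x 3 (positions 3-5)
  Group 3: 'a' x 4 (positions 6-9)
  Group 4: 'd' x 9 (positions 10-18)
Total groups: 4

4


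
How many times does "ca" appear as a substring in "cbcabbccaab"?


Searching for "ca" in "cbcabbccaab"
Scanning each position:
  Position 0: "cb" => no
  Position 1: "bc" => no
  Position 2: "ca" => MATCH
  Position 3: "ab" => no
  Position 4: "bb" => no
  Position 5: "bc" => no
  Position 6: "cc" => no
  Position 7: "ca" => MATCH
  Position 8: "aa" => no
  Position 9: "ab" => no
Total occurrences: 2

2


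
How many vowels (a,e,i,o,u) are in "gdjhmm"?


Input: gdjhmm
Checking each character:
  'g' at position 0: consonant
  'd' at position 1: consonant
  'j' at position 2: consonant
  'h' at position 3: consonant
  'm' at position 4: consonant
  'm' at position 5: consonant
Total vowels: 0

0


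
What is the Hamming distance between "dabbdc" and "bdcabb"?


Comparing "dabbdc" and "bdcabb" position by position:
  Position 0: 'd' vs 'b' => differ
  Position 1: 'a' vs 'd' => differ
  Position 2: 'b' vs 'c' => differ
  Position 3: 'b' vs 'a' => differ
  Position 4: 'd' vs 'b' => differ
  Position 5: 'c' vs 'b' => differ
Total differences (Hamming distance): 6

6


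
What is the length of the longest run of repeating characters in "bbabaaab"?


Input: "bbabaaab"
Scanning for longest run:
  Position 1 ('b'): continues run of 'b', length=2
  Position 2 ('a'): new char, reset run to 1
  Position 3 ('b'): new char, reset run to 1
  Position 4 ('a'): new char, reset run to 1
  Position 5 ('a'): continues run of 'a', length=2
  Position 6 ('a'): continues run of 'a', length=3
  Position 7 ('b'): new char, reset run to 1
Longest run: 'a' with length 3

3


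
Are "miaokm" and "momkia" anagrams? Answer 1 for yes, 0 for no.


Strings: "miaokm", "momkia"
Sorted first:  aikmmo
Sorted second: aikmmo
Sorted forms match => anagrams

1


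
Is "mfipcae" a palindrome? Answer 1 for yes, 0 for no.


Input: mfipcae
Reversed: eacpifm
  Compare pos 0 ('m') with pos 6 ('e'): MISMATCH
  Compare pos 1 ('f') with pos 5 ('a'): MISMATCH
  Compare pos 2 ('i') with pos 4 ('c'): MISMATCH
Result: not a palindrome

0


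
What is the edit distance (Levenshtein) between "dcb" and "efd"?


Computing edit distance: "dcb" -> "efd"
DP table:
           e    f    d
      0    1    2    3
  d   1    1    2    2
  c   2    2    2    3
  b   3    3    3    3
Edit distance = dp[3][3] = 3

3


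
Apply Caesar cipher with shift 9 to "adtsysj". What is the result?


Caesar cipher: shift "adtsysj" by 9
  'a' (pos 0) + 9 = pos 9 = 'j'
  'd' (pos 3) + 9 = pos 12 = 'm'
  't' (pos 19) + 9 = pos 2 = 'c'
  's' (pos 18) + 9 = pos 1 = 'b'
  'y' (pos 24) + 9 = pos 7 = 'h'
  's' (pos 18) + 9 = pos 1 = 'b'
  'j' (pos 9) + 9 = pos 18 = 's'
Result: jmcbhbs

jmcbhbs


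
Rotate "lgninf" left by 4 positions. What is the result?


Input: "lgninf", rotate left by 4
First 4 characters: "lgni"
Remaining characters: "nf"
Concatenate remaining + first: "nf" + "lgni" = "nflgni"

nflgni


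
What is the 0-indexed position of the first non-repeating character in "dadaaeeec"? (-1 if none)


Input: dadaaeeec
Character frequencies:
  'a': 3
  'c': 1
  'd': 2
  'e': 3
Scanning left to right for freq == 1:
  Position 0 ('d'): freq=2, skip
  Position 1 ('a'): freq=3, skip
  Position 2 ('d'): freq=2, skip
  Position 3 ('a'): freq=3, skip
  Position 4 ('a'): freq=3, skip
  Position 5 ('e'): freq=3, skip
  Position 6 ('e'): freq=3, skip
  Position 7 ('e'): freq=3, skip
  Position 8 ('c'): unique! => answer = 8

8


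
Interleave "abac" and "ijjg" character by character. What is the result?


Interleaving "abac" and "ijjg":
  Position 0: 'a' from first, 'i' from second => "ai"
  Position 1: 'b' from first, 'j' from second => "bj"
  Position 2: 'a' from first, 'j' from second => "aj"
  Position 3: 'c' from first, 'g' from second => "cg"
Result: aibjajcg

aibjajcg


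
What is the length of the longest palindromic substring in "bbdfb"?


Input: "bbdfb"
Checking substrings for palindromes:
  [0:2] "bb" (len 2) => palindrome
Longest palindromic substring: "bb" with length 2

2


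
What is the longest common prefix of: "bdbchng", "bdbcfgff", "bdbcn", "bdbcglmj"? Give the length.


Words: bdbchng, bdbcfgff, bdbcn, bdbcglmj
  Position 0: all 'b' => match
  Position 1: all 'd' => match
  Position 2: all 'b' => match
  Position 3: all 'c' => match
  Position 4: ('h', 'f', 'n', 'g') => mismatch, stop
LCP = "bdbc" (length 4)

4


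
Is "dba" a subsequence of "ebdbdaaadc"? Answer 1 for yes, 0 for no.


Check if "dba" is a subsequence of "ebdbdaaadc"
Greedy scan:
  Position 0 ('e'): no match needed
  Position 1 ('b'): no match needed
  Position 2 ('d'): matches sub[0] = 'd'
  Position 3 ('b'): matches sub[1] = 'b'
  Position 4 ('d'): no match needed
  Position 5 ('a'): matches sub[2] = 'a'
  Position 6 ('a'): no match needed
  Position 7 ('a'): no match needed
  Position 8 ('d'): no match needed
  Position 9 ('c'): no match needed
All 3 characters matched => is a subsequence

1


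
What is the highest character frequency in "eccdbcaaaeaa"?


Input: eccdbcaaaeaa
Character counts:
  'a': 5
  'b': 1
  'c': 3
  'd': 1
  'e': 2
Maximum frequency: 5

5


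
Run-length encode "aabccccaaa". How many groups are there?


Input: aabccccaaa
Scanning for consecutive runs:
  Group 1: 'a' x 2 (positions 0-1)
  Group 2: 'b' x 1 (positions 2-2)
  Group 3: 'c' x 4 (positions 3-6)
  Group 4: 'a' x 3 (positions 7-9)
Total groups: 4

4


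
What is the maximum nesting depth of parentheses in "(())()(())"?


Input: "(())()(())"
Tracking depth:
  Position 0 '(': depth becomes 1
  Position 1 '(': depth becomes 2
  Position 2 ')': depth becomes 1
  Position 3 ')': depth becomes 0
  Position 4 '(': depth becomes 1
  Position 5 ')': depth becomes 0
  Position 6 '(': depth becomes 1
  Position 7 '(': depth becomes 2
  Position 8 ')': depth becomes 1
  Position 9 ')': depth becomes 0
Maximum depth reached: 2

2


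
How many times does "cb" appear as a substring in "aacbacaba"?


Searching for "cb" in "aacbacaba"
Scanning each position:
  Position 0: "aa" => no
  Position 1: "ac" => no
  Position 2: "cb" => MATCH
  Position 3: "ba" => no
  Position 4: "ac" => no
  Position 5: "ca" => no
  Position 6: "ab" => no
  Position 7: "ba" => no
Total occurrences: 1

1


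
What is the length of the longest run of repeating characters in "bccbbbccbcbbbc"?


Input: "bccbbbccbcbbbc"
Scanning for longest run:
  Position 1 ('c'): new char, reset run to 1
  Position 2 ('c'): continues run of 'c', length=2
  Position 3 ('b'): new char, reset run to 1
  Position 4 ('b'): continues run of 'b', length=2
  Position 5 ('b'): continues run of 'b', length=3
  Position 6 ('c'): new char, reset run to 1
  Position 7 ('c'): continues run of 'c', length=2
  Position 8 ('b'): new char, reset run to 1
  Position 9 ('c'): new char, reset run to 1
  Position 10 ('b'): new char, reset run to 1
  Position 11 ('b'): continues run of 'b', length=2
  Position 12 ('b'): continues run of 'b', length=3
  Position 13 ('c'): new char, reset run to 1
Longest run: 'b' with length 3

3


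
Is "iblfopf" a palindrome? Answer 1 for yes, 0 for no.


Input: iblfopf
Reversed: fpoflbi
  Compare pos 0 ('i') with pos 6 ('f'): MISMATCH
  Compare pos 1 ('b') with pos 5 ('p'): MISMATCH
  Compare pos 2 ('l') with pos 4 ('o'): MISMATCH
Result: not a palindrome

0


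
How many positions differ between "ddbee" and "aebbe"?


Comparing "ddbee" and "aebbe" position by position:
  Position 0: 'd' vs 'a' => DIFFER
  Position 1: 'd' vs 'e' => DIFFER
  Position 2: 'b' vs 'b' => same
  Position 3: 'e' vs 'b' => DIFFER
  Position 4: 'e' vs 'e' => same
Positions that differ: 3

3


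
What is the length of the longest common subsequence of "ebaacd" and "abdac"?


LCS of "ebaacd" and "abdac"
DP table:
           a    b    d    a    c
      0    0    0    0    0    0
  e   0    0    0    0    0    0
  b   0    0    1    1    1    1
  a   0    1    1    1    2    2
  a   0    1    1    1    2    2
  c   0    1    1    1    2    3
  d   0    1    1    2    2    3
LCS length = dp[6][5] = 3

3


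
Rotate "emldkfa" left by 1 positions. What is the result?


Input: "emldkfa", rotate left by 1
First 1 characters: "e"
Remaining characters: "mldkfa"
Concatenate remaining + first: "mldkfa" + "e" = "mldkfae"

mldkfae


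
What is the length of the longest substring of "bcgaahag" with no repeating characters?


Input: "bcgaahag"
Sliding window (track last position of each char):
  Position 0 ('b'): window [0,0] length 1 -- new best
  Position 1 ('c'): window [0,1] length 2 -- new best
  Position 2 ('g'): window [0,2] length 3 -- new best
  Position 3 ('a'): window [0,3] length 4 -- new best
  Position 4 ('a'): repeat (last at 3), move window start to 4
  Position 4 ('a'): window [4,4] length 1
  Position 5 ('h'): window [4,5] length 2
  Position 6 ('a'): repeat (last at 4), move window start to 5
  Position 6 ('a'): window [5,6] length 2
  Position 7 ('g'): window [5,7] length 3
Longest substring with no repeats: "bcga" with length 4

4


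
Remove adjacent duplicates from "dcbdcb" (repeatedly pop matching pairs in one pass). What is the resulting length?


Input: dcbdcb
Stack-based adjacent duplicate removal:
  Read 'd': push. Stack: d
  Read 'c': push. Stack: dc
  Read 'b': push. Stack: dcb
  Read 'd': push. Stack: dcbd
  Read 'c': push. Stack: dcbdc
  Read 'b': push. Stack: dcbdcb
Final stack: "dcbdcb" (length 6)

6


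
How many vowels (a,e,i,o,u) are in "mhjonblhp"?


Input: mhjonblhp
Checking each character:
  'm' at position 0: consonant
  'h' at position 1: consonant
  'j' at position 2: consonant
  'o' at position 3: vowel (running total: 1)
  'n' at position 4: consonant
  'b' at position 5: consonant
  'l' at position 6: consonant
  'h' at position 7: consonant
  'p' at position 8: consonant
Total vowels: 1

1


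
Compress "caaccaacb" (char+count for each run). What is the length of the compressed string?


Input: caaccaacb
Runs:
  'c' x 1 => "c1"
  'a' x 2 => "a2"
  'c' x 2 => "c2"
  'a' x 2 => "a2"
  'c' x 1 => "c1"
  'b' x 1 => "b1"
Compressed: "c1a2c2a2c1b1"
Compressed length: 12

12


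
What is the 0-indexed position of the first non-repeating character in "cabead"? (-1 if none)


Input: cabead
Character frequencies:
  'a': 2
  'b': 1
  'c': 1
  'd': 1
  'e': 1
Scanning left to right for freq == 1:
  Position 0 ('c'): unique! => answer = 0

0


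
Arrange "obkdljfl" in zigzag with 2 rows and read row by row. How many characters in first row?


Zigzag "obkdljfl" into 2 rows:
Placing characters:
  'o' => row 0
  'b' => row 1
  'k' => row 0
  'd' => row 1
  'l' => row 0
  'j' => row 1
  'f' => row 0
  'l' => row 1
Rows:
  Row 0: "oklf"
  Row 1: "bdjl"
First row length: 4

4


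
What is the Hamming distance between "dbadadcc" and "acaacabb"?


Comparing "dbadadcc" and "acaacabb" position by position:
  Position 0: 'd' vs 'a' => differ
  Position 1: 'b' vs 'c' => differ
  Position 2: 'a' vs 'a' => same
  Position 3: 'd' vs 'a' => differ
  Position 4: 'a' vs 'c' => differ
  Position 5: 'd' vs 'a' => differ
  Position 6: 'c' vs 'b' => differ
  Position 7: 'c' vs 'b' => differ
Total differences (Hamming distance): 7

7


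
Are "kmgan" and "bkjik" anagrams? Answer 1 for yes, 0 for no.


Strings: "kmgan", "bkjik"
Sorted first:  agkmn
Sorted second: bijkk
Differ at position 0: 'a' vs 'b' => not anagrams

0


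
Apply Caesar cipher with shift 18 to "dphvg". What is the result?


Caesar cipher: shift "dphvg" by 18
  'd' (pos 3) + 18 = pos 21 = 'v'
  'p' (pos 15) + 18 = pos 7 = 'h'
  'h' (pos 7) + 18 = pos 25 = 'z'
  'v' (pos 21) + 18 = pos 13 = 'n'
  'g' (pos 6) + 18 = pos 24 = 'y'
Result: vhzny

vhzny


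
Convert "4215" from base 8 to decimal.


Input: "4215" in base 8
Positional expansion:
  Digit '4' (value 4) x 8^3 = 2048
  Digit '2' (value 2) x 8^2 = 128
  Digit '1' (value 1) x 8^1 = 8
  Digit '5' (value 5) x 8^0 = 5
Sum = 2189

2189


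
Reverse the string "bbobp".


Input: bbobp
Reading characters right to left:
  Position 4: 'p'
  Position 3: 'b'
  Position 2: 'o'
  Position 1: 'b'
  Position 0: 'b'
Reversed: pbobb

pbobb


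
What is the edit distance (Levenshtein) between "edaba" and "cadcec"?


Computing edit distance: "edaba" -> "cadcec"
DP table:
           c    a    d    c    e    c
      0    1    2    3    4    5    6
  e   1    1    2    3    4    4    5
  d   2    2    2    2    3    4    5
  a   3    3    2    3    3    4    5
  b   4    4    3    3    4    4    5
  a   5    5    4    4    4    5    5
Edit distance = dp[5][6] = 5

5


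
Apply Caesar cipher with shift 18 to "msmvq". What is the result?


Caesar cipher: shift "msmvq" by 18
  'm' (pos 12) + 18 = pos 4 = 'e'
  's' (pos 18) + 18 = pos 10 = 'k'
  'm' (pos 12) + 18 = pos 4 = 'e'
  'v' (pos 21) + 18 = pos 13 = 'n'
  'q' (pos 16) + 18 = pos 8 = 'i'
Result: ekeni

ekeni


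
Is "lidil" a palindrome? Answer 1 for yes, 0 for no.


Input: lidil
Reversed: lidil
  Compare pos 0 ('l') with pos 4 ('l'): match
  Compare pos 1 ('i') with pos 3 ('i'): match
Result: palindrome

1


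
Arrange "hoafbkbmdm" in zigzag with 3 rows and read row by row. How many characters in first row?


Zigzag "hoafbkbmdm" into 3 rows:
Placing characters:
  'h' => row 0
  'o' => row 1
  'a' => row 2
  'f' => row 1
  'b' => row 0
  'k' => row 1
  'b' => row 2
  'm' => row 1
  'd' => row 0
  'm' => row 1
Rows:
  Row 0: "hbd"
  Row 1: "ofkmm"
  Row 2: "ab"
First row length: 3

3


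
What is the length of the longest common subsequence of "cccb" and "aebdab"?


LCS of "cccb" and "aebdab"
DP table:
           a    e    b    d    a    b
      0    0    0    0    0    0    0
  c   0    0    0    0    0    0    0
  c   0    0    0    0    0    0    0
  c   0    0    0    0    0    0    0
  b   0    0    0    1    1    1    1
LCS length = dp[4][6] = 1

1


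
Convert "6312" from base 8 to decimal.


Input: "6312" in base 8
Positional expansion:
  Digit '6' (value 6) x 8^3 = 3072
  Digit '3' (value 3) x 8^2 = 192
  Digit '1' (value 1) x 8^1 = 8
  Digit '2' (value 2) x 8^0 = 2
Sum = 3274

3274


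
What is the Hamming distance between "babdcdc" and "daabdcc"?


Comparing "babdcdc" and "daabdcc" position by position:
  Position 0: 'b' vs 'd' => differ
  Position 1: 'a' vs 'a' => same
  Position 2: 'b' vs 'a' => differ
  Position 3: 'd' vs 'b' => differ
  Position 4: 'c' vs 'd' => differ
  Position 5: 'd' vs 'c' => differ
  Position 6: 'c' vs 'c' => same
Total differences (Hamming distance): 5

5


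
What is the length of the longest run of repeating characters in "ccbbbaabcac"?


Input: "ccbbbaabcac"
Scanning for longest run:
  Position 1 ('c'): continues run of 'c', length=2
  Position 2 ('b'): new char, reset run to 1
  Position 3 ('b'): continues run of 'b', length=2
  Position 4 ('b'): continues run of 'b', length=3
  Position 5 ('a'): new char, reset run to 1
  Position 6 ('a'): continues run of 'a', length=2
  Position 7 ('b'): new char, reset run to 1
  Position 8 ('c'): new char, reset run to 1
  Position 9 ('a'): new char, reset run to 1
  Position 10 ('c'): new char, reset run to 1
Longest run: 'b' with length 3

3


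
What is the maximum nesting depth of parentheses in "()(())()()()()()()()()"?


Input: "()(())()()()()()()()()"
Tracking depth:
  Position 0 '(': depth becomes 1
  Position 1 ')': depth becomes 0
  Position 2 '(': depth becomes 1
  Position 3 '(': depth becomes 2
  Position 4 ')': depth becomes 1
  Position 5 ')': depth becomes 0
  Position 6 '(': depth becomes 1
  Position 7 ')': depth becomes 0
  Position 8 '(': depth becomes 1
  Position 9 ')': depth becomes 0
  Position 10 '(': depth becomes 1
  Position 11 ')': depth becomes 0
  Position 12 '(': depth becomes 1
  Position 13 ')': depth becomes 0
  Position 14 '(': depth becomes 1
  Position 15 ')': depth becomes 0
  Position 16 '(': depth becomes 1
  Position 17 ')': depth becomes 0
  Position 18 '(': depth becomes 1
  Position 19 ')': depth becomes 0
  Position 20 '(': depth becomes 1
  Position 21 ')': depth becomes 0
Maximum depth reached: 2

2


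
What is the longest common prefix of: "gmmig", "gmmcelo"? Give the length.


Words: gmmig, gmmcelo
  Position 0: all 'g' => match
  Position 1: all 'm' => match
  Position 2: all 'm' => match
  Position 3: ('i', 'c') => mismatch, stop
LCP = "gmm" (length 3)

3


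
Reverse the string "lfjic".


Input: lfjic
Reading characters right to left:
  Position 4: 'c'
  Position 3: 'i'
  Position 2: 'j'
  Position 1: 'f'
  Position 0: 'l'
Reversed: cijfl

cijfl


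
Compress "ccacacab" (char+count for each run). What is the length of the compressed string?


Input: ccacacab
Runs:
  'c' x 2 => "c2"
  'a' x 1 => "a1"
  'c' x 1 => "c1"
  'a' x 1 => "a1"
  'c' x 1 => "c1"
  'a' x 1 => "a1"
  'b' x 1 => "b1"
Compressed: "c2a1c1a1c1a1b1"
Compressed length: 14

14


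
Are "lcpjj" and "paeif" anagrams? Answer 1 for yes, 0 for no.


Strings: "lcpjj", "paeif"
Sorted first:  cjjlp
Sorted second: aefip
Differ at position 0: 'c' vs 'a' => not anagrams

0


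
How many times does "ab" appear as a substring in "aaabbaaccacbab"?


Searching for "ab" in "aaabbaaccacbab"
Scanning each position:
  Position 0: "aa" => no
  Position 1: "aa" => no
  Position 2: "ab" => MATCH
  Position 3: "bb" => no
  Position 4: "ba" => no
  Position 5: "aa" => no
  Position 6: "ac" => no
  Position 7: "cc" => no
  Position 8: "ca" => no
  Position 9: "ac" => no
  Position 10: "cb" => no
  Position 11: "ba" => no
  Position 12: "ab" => MATCH
Total occurrences: 2

2


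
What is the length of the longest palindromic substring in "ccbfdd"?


Input: "ccbfdd"
Checking substrings for palindromes:
  [0:2] "cc" (len 2) => palindrome
  [4:6] "dd" (len 2) => palindrome
Longest palindromic substring: "cc" with length 2

2


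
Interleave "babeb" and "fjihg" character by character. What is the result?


Interleaving "babeb" and "fjihg":
  Position 0: 'b' from first, 'f' from second => "bf"
  Position 1: 'a' from first, 'j' from second => "aj"
  Position 2: 'b' from first, 'i' from second => "bi"
  Position 3: 'e' from first, 'h' from second => "eh"
  Position 4: 'b' from first, 'g' from second => "bg"
Result: bfajbiehbg

bfajbiehbg


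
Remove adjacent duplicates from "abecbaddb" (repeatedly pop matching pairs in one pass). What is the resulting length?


Input: abecbaddb
Stack-based adjacent duplicate removal:
  Read 'a': push. Stack: a
  Read 'b': push. Stack: ab
  Read 'e': push. Stack: abe
  Read 'c': push. Stack: abec
  Read 'b': push. Stack: abecb
  Read 'a': push. Stack: abecba
  Read 'd': push. Stack: abecbad
  Read 'd': matches stack top 'd' => pop. Stack: abecba
  Read 'b': push. Stack: abecbab
Final stack: "abecbab" (length 7)

7


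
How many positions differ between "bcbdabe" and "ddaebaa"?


Comparing "bcbdabe" and "ddaebaa" position by position:
  Position 0: 'b' vs 'd' => DIFFER
  Position 1: 'c' vs 'd' => DIFFER
  Position 2: 'b' vs 'a' => DIFFER
  Position 3: 'd' vs 'e' => DIFFER
  Position 4: 'a' vs 'b' => DIFFER
  Position 5: 'b' vs 'a' => DIFFER
  Position 6: 'e' vs 'a' => DIFFER
Positions that differ: 7

7


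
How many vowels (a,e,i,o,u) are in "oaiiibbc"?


Input: oaiiibbc
Checking each character:
  'o' at position 0: vowel (running total: 1)
  'a' at position 1: vowel (running total: 2)
  'i' at position 2: vowel (running total: 3)
  'i' at position 3: vowel (running total: 4)
  'i' at position 4: vowel (running total: 5)
  'b' at position 5: consonant
  'b' at position 6: consonant
  'c' at position 7: consonant
Total vowels: 5

5


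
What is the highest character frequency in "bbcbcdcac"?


Input: bbcbcdcac
Character counts:
  'a': 1
  'b': 3
  'c': 4
  'd': 1
Maximum frequency: 4

4


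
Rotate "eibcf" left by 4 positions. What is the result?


Input: "eibcf", rotate left by 4
First 4 characters: "eibc"
Remaining characters: "f"
Concatenate remaining + first: "f" + "eibc" = "feibc"

feibc


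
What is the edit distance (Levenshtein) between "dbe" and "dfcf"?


Computing edit distance: "dbe" -> "dfcf"
DP table:
           d    f    c    f
      0    1    2    3    4
  d   1    0    1    2    3
  b   2    1    1    2    3
  e   3    2    2    2    3
Edit distance = dp[3][4] = 3

3


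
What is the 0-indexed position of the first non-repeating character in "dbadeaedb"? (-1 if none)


Input: dbadeaedb
Character frequencies:
  'a': 2
  'b': 2
  'd': 3
  'e': 2
Scanning left to right for freq == 1:
  Position 0 ('d'): freq=3, skip
  Position 1 ('b'): freq=2, skip
  Position 2 ('a'): freq=2, skip
  Position 3 ('d'): freq=3, skip
  Position 4 ('e'): freq=2, skip
  Position 5 ('a'): freq=2, skip
  Position 6 ('e'): freq=2, skip
  Position 7 ('d'): freq=3, skip
  Position 8 ('b'): freq=2, skip
  No unique character found => answer = -1

-1


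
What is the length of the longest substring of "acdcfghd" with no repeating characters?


Input: "acdcfghd"
Sliding window (track last position of each char):
  Position 0 ('a'): window [0,0] length 1 -- new best
  Position 1 ('c'): window [0,1] length 2 -- new best
  Position 2 ('d'): window [0,2] length 3 -- new best
  Position 3 ('c'): repeat (last at 1), move window start to 2
  Position 3 ('c'): window [2,3] length 2
  Position 4 ('f'): window [2,4] length 3
  Position 5 ('g'): window [2,5] length 4 -- new best
  Position 6 ('h'): window [2,6] length 5 -- new best
  Position 7 ('d'): repeat (last at 2), move window start to 3
  Position 7 ('d'): window [3,7] length 5
Longest substring with no repeats: "dcfgh" with length 5

5


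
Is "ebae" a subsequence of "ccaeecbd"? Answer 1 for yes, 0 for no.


Check if "ebae" is a subsequence of "ccaeecbd"
Greedy scan:
  Position 0 ('c'): no match needed
  Position 1 ('c'): no match needed
  Position 2 ('a'): no match needed
  Position 3 ('e'): matches sub[0] = 'e'
  Position 4 ('e'): no match needed
  Position 5 ('c'): no match needed
  Position 6 ('b'): matches sub[1] = 'b'
  Position 7 ('d'): no match needed
Only matched 2/4 characters => not a subsequence

0


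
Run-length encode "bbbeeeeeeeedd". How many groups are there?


Input: bbbeeeeeeeedd
Scanning for consecutive runs:
  Group 1: 'b' x 3 (positions 0-2)
  Group 2: 'e' x 8 (positions 3-10)
  Group 3: 'd' x 2 (positions 11-12)
Total groups: 3

3


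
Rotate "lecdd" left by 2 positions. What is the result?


Input: "lecdd", rotate left by 2
First 2 characters: "le"
Remaining characters: "cdd"
Concatenate remaining + first: "cdd" + "le" = "cddle"

cddle


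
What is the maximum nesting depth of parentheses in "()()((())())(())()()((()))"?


Input: "()()((())())(())()()((()))"
Tracking depth:
  Position 0 '(': depth becomes 1
  Position 1 ')': depth becomes 0
  Position 2 '(': depth becomes 1
  Position 3 ')': depth becomes 0
  Position 4 '(': depth becomes 1
  Position 5 '(': depth becomes 2
  Position 6 '(': depth becomes 3
  Position 7 ')': depth becomes 2
  Position 8 ')': depth becomes 1
  Position 9 '(': depth becomes 2
  Position 10 ')': depth becomes 1
  Position 11 ')': depth becomes 0
  Position 12 '(': depth becomes 1
  Position 13 '(': depth becomes 2
  Position 14 ')': depth becomes 1
  Position 15 ')': depth becomes 0
  Position 16 '(': depth becomes 1
  Position 17 ')': depth becomes 0
  Position 18 '(': depth becomes 1
  Position 19 ')': depth becomes 0
  Position 20 '(': depth becomes 1
  Position 21 '(': depth becomes 2
  Position 22 '(': depth becomes 3
  Position 23 ')': depth becomes 2
  Position 24 ')': depth becomes 1
  Position 25 ')': depth becomes 0
Maximum depth reached: 3

3


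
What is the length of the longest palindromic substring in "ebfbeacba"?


Input: "ebfbeacba"
Checking substrings for palindromes:
  [0:5] "ebfbe" (len 5) => palindrome
  [1:4] "bfb" (len 3) => palindrome
Longest palindromic substring: "ebfbe" with length 5

5


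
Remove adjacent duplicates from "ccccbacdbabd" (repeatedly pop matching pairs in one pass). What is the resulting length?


Input: ccccbacdbabd
Stack-based adjacent duplicate removal:
  Read 'c': push. Stack: c
  Read 'c': matches stack top 'c' => pop. Stack: (empty)
  Read 'c': push. Stack: c
  Read 'c': matches stack top 'c' => pop. Stack: (empty)
  Read 'b': push. Stack: b
  Read 'a': push. Stack: ba
  Read 'c': push. Stack: bac
  Read 'd': push. Stack: bacd
  Read 'b': push. Stack: bacdb
  Read 'a': push. Stack: bacdba
  Read 'b': push. Stack: bacdbab
  Read 'd': push. Stack: bacdbabd
Final stack: "bacdbabd" (length 8)

8
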